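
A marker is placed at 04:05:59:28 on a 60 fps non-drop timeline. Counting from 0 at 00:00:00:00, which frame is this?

frame 885568

Total seconds to the label: (4 × 3600 + 5 × 60 + 59) = 14759.
Frame index = 14759 × 60 + 28 = 885568.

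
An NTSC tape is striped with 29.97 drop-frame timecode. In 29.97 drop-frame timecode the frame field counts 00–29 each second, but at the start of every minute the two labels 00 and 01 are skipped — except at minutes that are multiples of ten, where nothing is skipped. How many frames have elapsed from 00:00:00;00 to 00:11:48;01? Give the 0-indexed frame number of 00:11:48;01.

21221

Complete 10-minute blocks: 1, each 17982 frames → 17982.
Remaining 1 whole minute in the current block: 1800 + 0 × 1798 = 1800 frames.
Within the current minute: 48 × 30 + 1 − 2 = 1439 (labels ;00/;01 skipped at this minute). Total = 17982 + 1800 + 1439 = 21221.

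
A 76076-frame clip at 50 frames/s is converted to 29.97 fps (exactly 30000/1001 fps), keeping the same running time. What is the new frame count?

Target frames = source frames × (target rate / source rate) = 76076 × (30000/1001)/(50) = 76076 × 600/1001 = 45600.

45600 frames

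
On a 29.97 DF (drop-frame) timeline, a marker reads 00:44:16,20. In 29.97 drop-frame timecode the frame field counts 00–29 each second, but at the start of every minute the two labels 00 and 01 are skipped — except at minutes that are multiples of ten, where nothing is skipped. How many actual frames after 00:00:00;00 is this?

79620

Complete 10-minute blocks: 4, each 17982 frames → 71928.
Remaining 4 whole minutes in the current block: 1800 + 3 × 1798 = 7194 frames.
Within the current minute: 16 × 30 + 20 − 2 = 498 (labels ;00/;01 skipped at this minute). Total = 71928 + 7194 + 498 = 79620.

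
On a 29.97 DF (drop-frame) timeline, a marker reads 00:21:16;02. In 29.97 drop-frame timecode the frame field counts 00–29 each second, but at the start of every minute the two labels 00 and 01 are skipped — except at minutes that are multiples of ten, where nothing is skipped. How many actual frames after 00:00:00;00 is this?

38244

As if non-drop at 30 labels/s: (0 × 3600 + 21 × 60 + 16) × 30 + 2 = 38282.
Minute boundaries passed: 21; those not divisible by 10: 21 − 2 = 19; dropped labels = 2 × 19 = 38.
Actual frame index = 38282 − 38 = 38244.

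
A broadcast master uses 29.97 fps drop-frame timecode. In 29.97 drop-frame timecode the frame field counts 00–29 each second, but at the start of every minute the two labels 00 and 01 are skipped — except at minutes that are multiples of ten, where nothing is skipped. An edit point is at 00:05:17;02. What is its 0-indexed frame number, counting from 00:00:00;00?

Complete 10-minute blocks: 0, each 17982 frames → 0.
Remaining 5 whole minutes in the current block: 1800 + 4 × 1798 = 8992 frames.
Within the current minute: 17 × 30 + 2 − 2 = 510 (labels ;00/;01 skipped at this minute). Total = 0 + 8992 + 510 = 9502.

9502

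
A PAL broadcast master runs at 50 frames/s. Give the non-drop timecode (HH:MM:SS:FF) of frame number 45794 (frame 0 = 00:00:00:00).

00:15:15:44

45794 ÷ 50 = 915 full seconds, remainder 44 frames.
915 s = 0 h 15 min 15 s.
Timecode: 00:15:15:44.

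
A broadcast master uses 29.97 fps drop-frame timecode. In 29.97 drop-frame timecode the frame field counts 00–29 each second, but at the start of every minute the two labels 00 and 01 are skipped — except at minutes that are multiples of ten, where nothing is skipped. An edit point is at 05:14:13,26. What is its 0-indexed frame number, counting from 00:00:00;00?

Complete 10-minute blocks: 31, each 17982 frames → 557442.
Remaining 4 whole minutes in the current block: 1800 + 3 × 1798 = 7194 frames.
Within the current minute: 13 × 30 + 26 − 2 = 414 (labels ;00/;01 skipped at this minute). Total = 557442 + 7194 + 414 = 565050.

565050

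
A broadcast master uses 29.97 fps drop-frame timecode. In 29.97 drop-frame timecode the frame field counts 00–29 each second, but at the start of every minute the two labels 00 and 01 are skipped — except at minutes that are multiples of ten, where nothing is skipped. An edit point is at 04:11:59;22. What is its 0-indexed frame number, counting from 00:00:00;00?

Complete 10-minute blocks: 25, each 17982 frames → 449550.
Remaining 1 whole minute in the current block: 1800 + 0 × 1798 = 1800 frames.
Within the current minute: 59 × 30 + 22 − 2 = 1790 (labels ;00/;01 skipped at this minute). Total = 449550 + 1800 + 1790 = 453140.

453140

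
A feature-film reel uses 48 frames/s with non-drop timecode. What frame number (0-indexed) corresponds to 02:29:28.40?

Total seconds to the label: (2 × 3600 + 29 × 60 + 28) = 8968.
Frame index = 8968 × 48 + 40 = 430504.

430504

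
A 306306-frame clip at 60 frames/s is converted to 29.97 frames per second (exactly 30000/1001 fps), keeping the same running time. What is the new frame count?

Target frames = source frames × (target rate / source rate) = 306306 × (30000/1001)/(60) = 306306 × 500/1001 = 153000.

153000 frames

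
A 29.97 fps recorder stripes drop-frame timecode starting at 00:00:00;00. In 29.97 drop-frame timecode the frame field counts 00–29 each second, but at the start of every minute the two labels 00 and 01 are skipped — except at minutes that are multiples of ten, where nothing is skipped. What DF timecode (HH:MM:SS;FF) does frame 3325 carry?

Each 10-minute DF block holds 10 × 60 × 30 − 9 × 2 = 17982 frames. 3325 ÷ 17982 → 0 full blocks, remainder 3325.
Within the partial block the first minute is 1800 frames and each further minute 1798, so 1 further minute boundary passed. Total skipped labels = 18 × 0 + 2 × 1 = 2.
Non-drop label index = 3325 + 2 = 3327; at 30 labels/s that is 00:01:50:27, i.e. DF 00:01:50;27.

00:01:50;27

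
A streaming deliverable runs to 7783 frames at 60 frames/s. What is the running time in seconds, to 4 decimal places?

129.7167 seconds

Running time = 7783 × 1/60 = 7783/60 s ≈ 129.7167 s.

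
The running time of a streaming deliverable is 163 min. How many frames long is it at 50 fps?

163 min = 9780 s.
Frames = 9780 × 50 = 489000.

489000 frames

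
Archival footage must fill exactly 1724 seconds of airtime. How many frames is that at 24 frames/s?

Frames = 1724 × 24 = 41376.

41376 frames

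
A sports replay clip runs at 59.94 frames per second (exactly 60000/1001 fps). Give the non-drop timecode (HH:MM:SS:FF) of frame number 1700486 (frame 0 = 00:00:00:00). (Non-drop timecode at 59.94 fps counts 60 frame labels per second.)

1700486 ÷ 60 = 28341 full seconds, remainder 26 frames.
28341 s = 7 h 52 min 21 s.
Timecode: 07:52:21:26.

07:52:21:26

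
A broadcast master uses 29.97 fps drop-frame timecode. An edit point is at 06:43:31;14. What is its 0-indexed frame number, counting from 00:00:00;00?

As if non-drop at 30 labels/s: (6 × 3600 + 43 × 60 + 31) × 30 + 14 = 726344.
Minute boundaries passed: 403; those not divisible by 10: 403 − 40 = 363; dropped labels = 2 × 363 = 726.
Actual frame index = 726344 − 726 = 725618.

725618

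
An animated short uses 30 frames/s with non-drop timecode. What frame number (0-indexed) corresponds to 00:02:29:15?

4485

Total seconds to the label: (0 × 3600 + 2 × 60 + 29) = 149.
Frame index = 149 × 30 + 15 = 4485.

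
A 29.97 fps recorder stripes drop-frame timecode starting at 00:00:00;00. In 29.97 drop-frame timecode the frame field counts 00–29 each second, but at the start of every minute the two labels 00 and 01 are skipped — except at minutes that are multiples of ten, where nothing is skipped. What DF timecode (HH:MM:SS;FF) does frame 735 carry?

00:00:24;15

Ten DF minutes hold 17982 frames, so frame 735 lies in block 0 (frames 0–17981) with 735 frames into that block.
The block's first minute is 1800 frames and the rest 1798 each; 735 frames reaches minute 0, so 0 × 18 + 0 × 2 = 0 labels have been skipped so far.
Adding those back, label number 735 + 0 = 735 at 30 labels/s is 24 s + 15 f = 0 h 0 min 24 s frame 15, i.e. 00:00:24;15.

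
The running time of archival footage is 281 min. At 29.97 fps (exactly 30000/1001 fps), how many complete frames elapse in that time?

505294 frames

281 min = 16860 s.
Frames = 16860 × 30000/1001 = 505800000/1001 ≈ 505294.7053.
Complete frames: 505294.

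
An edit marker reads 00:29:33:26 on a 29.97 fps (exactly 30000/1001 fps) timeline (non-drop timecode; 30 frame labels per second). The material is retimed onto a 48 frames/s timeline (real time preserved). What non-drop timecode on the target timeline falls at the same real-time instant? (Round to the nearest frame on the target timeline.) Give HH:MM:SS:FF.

00:29:35:31

Source frame index: (0×3600 + 29×60 + 33) × 30 + 26 = 53216.
Real time: 53216 / (30000/1001) = 3329326/1875 s.
Target frame: (3329326/1875) × (48) = 53269216/625 ≈ 85230.746 → 85231.
At 48 labels/s: frame 85231 → 00:29:35:31.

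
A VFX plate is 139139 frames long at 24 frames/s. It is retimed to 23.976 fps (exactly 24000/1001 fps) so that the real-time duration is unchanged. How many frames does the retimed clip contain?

Target frames = source frames × (target rate / source rate) = 139139 × (24000/1001)/(24) = 139139 × 1000/1001 = 139000.

139000 frames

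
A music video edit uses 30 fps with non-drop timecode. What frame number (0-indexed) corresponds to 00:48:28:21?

Total seconds to the label: (0 × 3600 + 48 × 60 + 28) = 2908.
Frame index = 2908 × 30 + 21 = 87261.

frame 87261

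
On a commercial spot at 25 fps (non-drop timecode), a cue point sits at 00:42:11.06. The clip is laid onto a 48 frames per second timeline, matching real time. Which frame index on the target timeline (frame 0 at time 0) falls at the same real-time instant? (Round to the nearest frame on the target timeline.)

frame 121500

Source frame index: (0×3600 + 42×60 + 11) × 25 + 6 = 63281.
Real time: 63281 / (25) = 63281/25 s.
Target frame: (63281/25) × (48) = 3037488/25 ≈ 121499.520 → 121500.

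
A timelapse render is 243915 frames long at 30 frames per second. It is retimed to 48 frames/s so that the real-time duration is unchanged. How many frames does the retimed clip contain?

390264 frames

Target frames = source frames × (target rate / source rate) = 243915 × (48)/(30) = 243915 × 8/5 = 390264.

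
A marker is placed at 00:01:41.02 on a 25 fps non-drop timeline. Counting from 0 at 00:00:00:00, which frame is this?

2527

Total seconds to the label: (0 × 3600 + 1 × 60 + 41) = 101.
Frame index = 101 × 25 + 2 = 2527.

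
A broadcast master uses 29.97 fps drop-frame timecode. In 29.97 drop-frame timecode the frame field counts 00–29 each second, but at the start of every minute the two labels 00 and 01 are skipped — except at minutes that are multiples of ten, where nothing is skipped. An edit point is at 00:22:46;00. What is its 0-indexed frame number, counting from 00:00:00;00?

40940

As if non-drop at 30 labels/s: (0 × 3600 + 22 × 60 + 46) × 30 + 0 = 40980.
Minute boundaries passed: 22; those not divisible by 10: 22 − 2 = 20; dropped labels = 2 × 20 = 40.
Actual frame index = 40980 − 40 = 40940.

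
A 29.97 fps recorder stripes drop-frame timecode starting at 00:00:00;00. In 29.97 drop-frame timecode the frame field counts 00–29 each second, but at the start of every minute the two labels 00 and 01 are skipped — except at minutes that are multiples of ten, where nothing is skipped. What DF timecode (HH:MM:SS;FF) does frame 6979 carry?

00:03:52;25

Ten DF minutes hold 17982 frames, so frame 6979 lies in block 0 (frames 0–17981) with 6979 frames into that block.
The block's first minute is 1800 frames and the rest 1798 each; 6979 frames reaches minute 3, so 0 × 18 + 3 × 2 = 6 labels have been skipped so far.
Adding those back, label number 6979 + 6 = 6985 at 30 labels/s is 232 s + 25 f = 0 h 3 min 52 s frame 25, i.e. 00:03:52;25.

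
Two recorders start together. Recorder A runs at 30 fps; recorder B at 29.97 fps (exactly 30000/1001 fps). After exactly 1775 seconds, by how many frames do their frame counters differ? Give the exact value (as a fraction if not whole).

53250/1001 frames

A emits 30 × 1775 = 53250 frames; B emits 30000/1001 × 1775 = 53250000/1001.
Difference = 53250/1001 frames (≈ 53.1968); B is behind A.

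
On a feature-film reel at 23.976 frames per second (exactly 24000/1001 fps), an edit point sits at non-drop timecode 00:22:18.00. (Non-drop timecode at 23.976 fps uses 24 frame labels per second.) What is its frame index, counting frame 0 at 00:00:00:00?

Total seconds to the label: (0 × 3600 + 22 × 60 + 18) = 1338.
Frame index = 1338 × 24 + 0 = 32112.

frame 32112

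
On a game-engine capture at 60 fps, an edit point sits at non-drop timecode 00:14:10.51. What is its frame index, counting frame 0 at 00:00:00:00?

51051

Total seconds to the label: (0 × 3600 + 14 × 60 + 10) = 850.
Frame index = 850 × 60 + 51 = 51051.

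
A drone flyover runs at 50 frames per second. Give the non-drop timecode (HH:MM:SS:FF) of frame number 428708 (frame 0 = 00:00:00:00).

02:22:54:08

428708 ÷ 50 = 8574 full seconds, remainder 8 frames.
8574 s = 2 h 22 min 54 s.
Timecode: 02:22:54:08.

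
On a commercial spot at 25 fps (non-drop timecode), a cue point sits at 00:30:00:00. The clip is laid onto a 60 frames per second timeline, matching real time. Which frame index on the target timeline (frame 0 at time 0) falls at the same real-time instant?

Source frame index: (0×3600 + 30×60 + 0) × 25 + 0 = 45000.
Real time: 45000 / (25) = 1800 s.
Target frame: (1800) × (60) = 108000.

frame 108000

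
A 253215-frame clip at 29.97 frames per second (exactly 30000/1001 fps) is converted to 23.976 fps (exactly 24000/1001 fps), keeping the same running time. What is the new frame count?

Target frames = source frames × (target rate / source rate) = 253215 × (24000/1001)/(30000/1001) = 253215 × 4/5 = 202572.

202572 frames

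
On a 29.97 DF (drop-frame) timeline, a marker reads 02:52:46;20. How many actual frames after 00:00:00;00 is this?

310690

As if non-drop at 30 labels/s: (2 × 3600 + 52 × 60 + 46) × 30 + 20 = 311000.
Minute boundaries passed: 172; those not divisible by 10: 172 − 17 = 155; dropped labels = 2 × 155 = 310.
Actual frame index = 311000 − 310 = 310690.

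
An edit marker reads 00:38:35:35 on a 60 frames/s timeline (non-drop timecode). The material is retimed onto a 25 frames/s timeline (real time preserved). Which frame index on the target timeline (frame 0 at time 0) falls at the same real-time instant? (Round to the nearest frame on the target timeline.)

frame 57890

Source frame index: (0×3600 + 38×60 + 35) × 60 + 35 = 138935.
Real time: 138935 / (60) = 27787/12 s.
Target frame: (27787/12) × (25) = 694675/12 ≈ 57889.583 → 57890.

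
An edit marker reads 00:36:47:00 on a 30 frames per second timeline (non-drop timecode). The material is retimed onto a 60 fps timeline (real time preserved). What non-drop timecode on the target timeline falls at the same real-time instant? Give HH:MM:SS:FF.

Source frame index: (0×3600 + 36×60 + 47) × 30 + 0 = 66210.
Real time: 66210 / (30) = 2207 s.
Target frame: (2207) × (60) = 132420.
At 60 labels/s: frame 132420 → 00:36:47:00.

00:36:47:00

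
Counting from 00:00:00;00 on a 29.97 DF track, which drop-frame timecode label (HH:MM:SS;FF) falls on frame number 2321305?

21:30:54;07

Each 10-minute DF block holds 10 × 60 × 30 − 9 × 2 = 17982 frames. 2321305 ÷ 17982 → 129 full blocks, remainder 1627.
Within the partial block the first minute is 1800 frames and each further minute 1798, so 0 further minute boundaries passed. Total skipped labels = 18 × 129 + 2 × 0 = 2322.
Non-drop label index = 2321305 + 2322 = 2323627; at 30 labels/s that is 21:30:54:07, i.e. DF 21:30:54;07.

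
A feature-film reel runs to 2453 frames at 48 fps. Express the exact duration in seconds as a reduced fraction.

Running time = 2453 ÷ (48) = 2453 × 1/48 = 2453/48 s.

2453/48 seconds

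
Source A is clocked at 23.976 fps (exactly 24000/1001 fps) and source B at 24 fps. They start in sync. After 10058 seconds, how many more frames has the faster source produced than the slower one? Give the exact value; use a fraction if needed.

A emits 24000/1001 × 10058 = 241392000/1001 frames; B emits 24 × 10058 = 241392.
Difference = 241392/1001 frames (≈ 241.1508); B is ahead of A.

241392/1001 frames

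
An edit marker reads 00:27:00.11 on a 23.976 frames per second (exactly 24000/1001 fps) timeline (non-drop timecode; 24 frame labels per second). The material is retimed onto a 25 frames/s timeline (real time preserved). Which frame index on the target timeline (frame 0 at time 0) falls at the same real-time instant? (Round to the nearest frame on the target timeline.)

frame 40552

Source frame index: (0×3600 + 27×60 + 0) × 24 + 11 = 38891.
Real time: 38891 / (24000/1001) = 38929891/24000 s.
Target frame: (38929891/24000) × (25) = 38929891/960 ≈ 40551.970 → 40552.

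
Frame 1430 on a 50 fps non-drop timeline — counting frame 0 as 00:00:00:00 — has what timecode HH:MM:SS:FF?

00:00:28:30

1430 ÷ 50 = 28 full seconds, remainder 30 frames.
28 s = 0 h 0 min 28 s.
Timecode: 00:00:28:30.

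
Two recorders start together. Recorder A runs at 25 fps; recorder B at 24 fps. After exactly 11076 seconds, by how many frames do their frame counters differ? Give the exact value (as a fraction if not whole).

A emits 25 × 11076 = 276900 frames; B emits 24 × 11076 = 265824.
Difference = 11076 frames; B is behind A.

11076 frames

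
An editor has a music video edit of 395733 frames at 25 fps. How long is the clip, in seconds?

Running time = 395733 / (25) = 15829.32 s.

15829.32 seconds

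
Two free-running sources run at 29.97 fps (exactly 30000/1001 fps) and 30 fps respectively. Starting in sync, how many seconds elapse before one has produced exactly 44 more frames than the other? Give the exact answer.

The gap grows by |30 − 30000/1001| = 30/1001 frames per second.
Time for a 44-frame gap: 44 ÷ (30/1001) = 22022/15 s.

22022/15 seconds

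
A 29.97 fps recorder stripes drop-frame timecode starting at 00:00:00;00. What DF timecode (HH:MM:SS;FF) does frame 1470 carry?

00:00:49;00

Each 10-minute DF block holds 10 × 60 × 30 − 9 × 2 = 17982 frames. 1470 ÷ 17982 → 0 full blocks, remainder 1470.
Within the partial block the first minute is 1800 frames and each further minute 1798, so 0 further minute boundaries passed. Total skipped labels = 18 × 0 + 2 × 0 = 0.
Non-drop label index = 1470 + 0 = 1470; at 30 labels/s that is 00:00:49:00, i.e. DF 00:00:49;00.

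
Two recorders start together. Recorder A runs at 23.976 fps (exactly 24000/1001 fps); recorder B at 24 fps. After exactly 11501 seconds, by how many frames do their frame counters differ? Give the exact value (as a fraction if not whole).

39432/143 frames

A emits 24000/1001 × 11501 = 39432000/143 frames; B emits 24 × 11501 = 276024.
Difference = 39432/143 frames (≈ 275.7483); B is ahead of A.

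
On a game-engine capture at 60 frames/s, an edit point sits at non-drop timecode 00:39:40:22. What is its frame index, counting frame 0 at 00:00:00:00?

Total seconds to the label: (0 × 3600 + 39 × 60 + 40) = 2380.
Frame index = 2380 × 60 + 22 = 142822.

142822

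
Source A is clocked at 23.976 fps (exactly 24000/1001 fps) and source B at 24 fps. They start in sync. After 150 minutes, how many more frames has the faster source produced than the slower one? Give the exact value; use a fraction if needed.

216000/1001 frames

150 min = 9000 s.
A emits 24000/1001 × 9000 = 216000000/1001 frames; B emits 24 × 9000 = 216000.
Difference = 216000/1001 frames (≈ 215.7842); B is ahead of A.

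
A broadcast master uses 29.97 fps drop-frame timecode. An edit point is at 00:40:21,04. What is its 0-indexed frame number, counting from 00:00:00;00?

72562

Complete 10-minute blocks: 4, each 17982 frames → 71928.
Remaining 0 whole minutes in the current block: 0 frames.
Within the current minute: 21 × 30 + 4 = 634. Total = 71928 + 0 + 634 = 72562.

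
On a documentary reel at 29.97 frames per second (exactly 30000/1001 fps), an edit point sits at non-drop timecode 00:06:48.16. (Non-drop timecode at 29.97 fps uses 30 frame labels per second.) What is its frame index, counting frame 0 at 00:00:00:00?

12256

Total seconds to the label: (0 × 3600 + 6 × 60 + 48) = 408.
Frame index = 408 × 30 + 16 = 12256.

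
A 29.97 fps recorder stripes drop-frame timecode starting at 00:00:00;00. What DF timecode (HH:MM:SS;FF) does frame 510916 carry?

04:44:07;18

Each 10-minute DF block holds 10 × 60 × 30 − 9 × 2 = 17982 frames. 510916 ÷ 17982 → 28 full blocks, remainder 7420.
Within the partial block the first minute is 1800 frames and each further minute 1798, so 4 further minute boundaries passed. Total skipped labels = 18 × 28 + 2 × 4 = 512.
Non-drop label index = 510916 + 512 = 511428; at 30 labels/s that is 04:44:07:18, i.e. DF 04:44:07;18.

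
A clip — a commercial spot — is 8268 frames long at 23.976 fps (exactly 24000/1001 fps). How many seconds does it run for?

344.8445 seconds

Running time = 8268 / (24000/1001) = 344.8445 s.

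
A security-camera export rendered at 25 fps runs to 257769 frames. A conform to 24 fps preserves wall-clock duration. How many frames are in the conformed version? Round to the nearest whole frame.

247458 frames

Frames at target rate = 257769 × (24) / (25) = 6186456/25 ≈ 247458.240.
Nearest whole frame: 247458.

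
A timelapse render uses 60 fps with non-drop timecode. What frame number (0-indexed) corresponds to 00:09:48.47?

Total seconds to the label: (0 × 3600 + 9 × 60 + 48) = 588.
Frame index = 588 × 60 + 47 = 35327.

35327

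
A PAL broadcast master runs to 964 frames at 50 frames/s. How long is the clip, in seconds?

19.28 seconds

Running time = 964 / (50) = 19.28 s.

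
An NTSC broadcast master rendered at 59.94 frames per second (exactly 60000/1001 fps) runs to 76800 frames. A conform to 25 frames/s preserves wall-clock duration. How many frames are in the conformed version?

Target frames = source frames × (target rate / source rate) = 76800 × (25)/(60000/1001) = 76800 × 1001/2400 = 32032.

32032 frames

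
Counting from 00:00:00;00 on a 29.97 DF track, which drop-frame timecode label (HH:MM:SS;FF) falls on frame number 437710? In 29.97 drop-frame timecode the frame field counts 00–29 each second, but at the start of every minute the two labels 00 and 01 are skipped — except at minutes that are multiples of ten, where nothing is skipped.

04:03:24;28

Ten DF minutes hold 17982 frames, so frame 437710 lies in block 24 (frames 431568–449549) with 6142 frames into that block.
The block's first minute is 1800 frames and the rest 1798 each; 6142 frames reaches minute 3, so 24 × 18 + 3 × 2 = 438 labels have been skipped so far.
Adding those back, label number 437710 + 438 = 438148 at 30 labels/s is 14604 s + 28 f = 4 h 3 min 24 s frame 28, i.e. 04:03:24;28.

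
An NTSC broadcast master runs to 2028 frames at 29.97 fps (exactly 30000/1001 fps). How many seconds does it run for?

Running time = 2028 / (30000/1001) = 67.6676 s.

67.6676 seconds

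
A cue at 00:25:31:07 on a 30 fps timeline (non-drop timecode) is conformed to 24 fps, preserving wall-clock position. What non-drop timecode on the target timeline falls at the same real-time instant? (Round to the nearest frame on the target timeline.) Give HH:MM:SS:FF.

Source frame index: (0×3600 + 25×60 + 31) × 30 + 7 = 45937.
Real time: 45937 / (30) = 45937/30 s.
Target frame: (45937/30) × (24) = 183748/5 ≈ 36749.600 → 36750.
At 24 labels/s: frame 36750 → 00:25:31:06.

00:25:31:06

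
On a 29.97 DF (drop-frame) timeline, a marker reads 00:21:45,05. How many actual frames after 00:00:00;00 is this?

As if non-drop at 30 labels/s: (0 × 3600 + 21 × 60 + 45) × 30 + 5 = 39155.
Minute boundaries passed: 21; those not divisible by 10: 21 − 2 = 19; dropped labels = 2 × 19 = 38.
Actual frame index = 39155 − 38 = 39117.

39117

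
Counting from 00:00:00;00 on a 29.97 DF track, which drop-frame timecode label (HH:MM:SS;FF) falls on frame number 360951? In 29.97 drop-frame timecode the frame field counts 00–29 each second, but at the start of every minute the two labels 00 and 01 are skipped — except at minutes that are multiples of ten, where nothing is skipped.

03:20:43;21

Each 10-minute DF block holds 10 × 60 × 30 − 9 × 2 = 17982 frames. 360951 ÷ 17982 → 20 full blocks, remainder 1311.
Within the partial block the first minute is 1800 frames and each further minute 1798, so 0 further minute boundaries passed. Total skipped labels = 18 × 20 + 2 × 0 = 360.
Non-drop label index = 360951 + 360 = 361311; at 30 labels/s that is 03:20:43:21, i.e. DF 03:20:43;21.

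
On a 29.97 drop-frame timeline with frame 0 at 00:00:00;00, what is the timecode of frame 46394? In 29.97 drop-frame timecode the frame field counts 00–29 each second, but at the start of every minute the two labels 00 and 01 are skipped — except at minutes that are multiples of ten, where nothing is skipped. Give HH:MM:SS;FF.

00:25:48;00

Each 10-minute DF block holds 10 × 60 × 30 − 9 × 2 = 17982 frames. 46394 ÷ 17982 → 2 full blocks, remainder 10430.
Within the partial block the first minute is 1800 frames and each further minute 1798, so 5 further minute boundaries passed. Total skipped labels = 18 × 2 + 2 × 5 = 46.
Non-drop label index = 46394 + 46 = 46440; at 30 labels/s that is 00:25:48:00, i.e. DF 00:25:48;00.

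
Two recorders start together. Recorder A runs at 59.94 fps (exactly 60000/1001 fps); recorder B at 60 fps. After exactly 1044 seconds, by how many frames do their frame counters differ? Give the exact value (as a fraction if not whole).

62640/1001 frames

A emits 60000/1001 × 1044 = 62640000/1001 frames; B emits 60 × 1044 = 62640.
Difference = 62640/1001 frames (≈ 62.5774); B is ahead of A.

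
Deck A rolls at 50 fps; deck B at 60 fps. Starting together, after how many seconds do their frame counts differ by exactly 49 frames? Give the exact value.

The gap grows by |60 − 50| = 10 frames per second.
Time for a 49-frame gap: 49 ÷ (10) = 4.9 s.

4.9 seconds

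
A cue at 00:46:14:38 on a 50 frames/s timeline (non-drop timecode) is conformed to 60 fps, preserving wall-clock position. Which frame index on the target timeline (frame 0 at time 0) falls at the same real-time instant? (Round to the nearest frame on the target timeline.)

Source frame index: (0×3600 + 46×60 + 14) × 50 + 38 = 138738.
Real time: 138738 / (50) = 69369/25 s.
Target frame: (69369/25) × (60) = 832428/5 ≈ 166485.600 → 166486.

frame 166486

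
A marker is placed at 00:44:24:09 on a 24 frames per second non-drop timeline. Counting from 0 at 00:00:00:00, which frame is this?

63945

Total seconds to the label: (0 × 3600 + 44 × 60 + 24) = 2664.
Frame index = 2664 × 24 + 9 = 63945.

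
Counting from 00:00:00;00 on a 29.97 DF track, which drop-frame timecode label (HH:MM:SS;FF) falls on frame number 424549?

03:56:05;25

Ten DF minutes hold 17982 frames, so frame 424549 lies in block 23 (frames 413586–431567) with 10963 frames into that block.
The block's first minute is 1800 frames and the rest 1798 each; 10963 frames reaches minute 6, so 23 × 18 + 6 × 2 = 426 labels have been skipped so far.
Adding those back, label number 424549 + 426 = 424975 at 30 labels/s is 14165 s + 25 f = 3 h 56 min 5 s frame 25, i.e. 03:56:05;25.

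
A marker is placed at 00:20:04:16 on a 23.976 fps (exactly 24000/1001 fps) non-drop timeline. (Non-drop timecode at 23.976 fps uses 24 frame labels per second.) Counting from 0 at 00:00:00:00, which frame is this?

Total seconds to the label: (0 × 3600 + 20 × 60 + 4) = 1204.
Frame index = 1204 × 24 + 16 = 28912.

frame 28912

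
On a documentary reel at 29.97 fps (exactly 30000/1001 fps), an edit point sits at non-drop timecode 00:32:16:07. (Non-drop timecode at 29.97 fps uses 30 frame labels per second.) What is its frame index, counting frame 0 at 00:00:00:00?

Total seconds to the label: (0 × 3600 + 32 × 60 + 16) = 1936.
Frame index = 1936 × 30 + 7 = 58087.

frame 58087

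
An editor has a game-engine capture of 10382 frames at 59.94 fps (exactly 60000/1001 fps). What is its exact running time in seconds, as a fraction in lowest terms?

5196191/30000 seconds

Running time = 10382 ÷ (60000/1001) = 10382 × 1001/60000 = 5196191/30000 s.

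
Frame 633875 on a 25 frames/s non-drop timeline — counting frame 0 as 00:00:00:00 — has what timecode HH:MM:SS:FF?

633875 ÷ 25 = 25355 full seconds, remainder 0 frames.
25355 s = 7 h 2 min 35 s.
Timecode: 07:02:35:00.

07:02:35:00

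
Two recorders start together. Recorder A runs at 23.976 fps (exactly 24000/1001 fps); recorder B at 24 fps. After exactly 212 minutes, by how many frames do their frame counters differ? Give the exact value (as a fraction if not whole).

305280/1001 frames

212 min = 12720 s.
A emits 24000/1001 × 12720 = 305280000/1001 frames; B emits 24 × 12720 = 305280.
Difference = 305280/1001 frames (≈ 304.9750); B is ahead of A.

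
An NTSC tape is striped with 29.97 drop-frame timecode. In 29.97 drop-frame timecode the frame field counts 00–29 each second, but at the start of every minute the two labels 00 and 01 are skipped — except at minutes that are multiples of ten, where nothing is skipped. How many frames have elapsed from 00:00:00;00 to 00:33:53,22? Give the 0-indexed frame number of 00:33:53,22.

60952

Complete 10-minute blocks: 3, each 17982 frames → 53946.
Remaining 3 whole minutes in the current block: 1800 + 2 × 1798 = 5396 frames.
Within the current minute: 53 × 30 + 22 − 2 = 1610 (labels ;00/;01 skipped at this minute). Total = 53946 + 5396 + 1610 = 60952.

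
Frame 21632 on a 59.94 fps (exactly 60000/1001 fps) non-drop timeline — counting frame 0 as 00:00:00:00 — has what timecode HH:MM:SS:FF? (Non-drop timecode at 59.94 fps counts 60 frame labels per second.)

00:06:00:32

21632 ÷ 60 = 360 full seconds, remainder 32 frames.
360 s = 0 h 6 min 0 s.
Timecode: 00:06:00:32.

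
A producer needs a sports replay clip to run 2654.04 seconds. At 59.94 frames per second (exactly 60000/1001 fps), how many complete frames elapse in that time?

159083 frames

Frames = 2654.04 × 60000/1001 = 159242400/1001 ≈ 159083.3167.
Complete frames: 159083.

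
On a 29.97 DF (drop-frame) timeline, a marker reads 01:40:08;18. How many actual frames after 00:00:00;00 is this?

As if non-drop at 30 labels/s: (1 × 3600 + 40 × 60 + 8) × 30 + 18 = 180258.
Minute boundaries passed: 100; those not divisible by 10: 100 − 10 = 90; dropped labels = 2 × 90 = 180.
Actual frame index = 180258 − 180 = 180078.

180078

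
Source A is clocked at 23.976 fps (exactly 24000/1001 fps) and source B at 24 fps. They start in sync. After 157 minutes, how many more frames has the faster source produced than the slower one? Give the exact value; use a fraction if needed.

226080/1001 frames

157 min = 9420 s.
A emits 24000/1001 × 9420 = 226080000/1001 frames; B emits 24 × 9420 = 226080.
Difference = 226080/1001 frames (≈ 225.8541); B is ahead of A.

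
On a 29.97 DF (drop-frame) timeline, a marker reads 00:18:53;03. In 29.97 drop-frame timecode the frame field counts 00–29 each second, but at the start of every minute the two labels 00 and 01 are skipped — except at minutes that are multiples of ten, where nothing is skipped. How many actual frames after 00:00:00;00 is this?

33959

Complete 10-minute blocks: 1, each 17982 frames → 17982.
Remaining 8 whole minutes in the current block: 1800 + 7 × 1798 = 14386 frames.
Within the current minute: 53 × 30 + 3 − 2 = 1591 (labels ;00/;01 skipped at this minute). Total = 17982 + 14386 + 1591 = 33959.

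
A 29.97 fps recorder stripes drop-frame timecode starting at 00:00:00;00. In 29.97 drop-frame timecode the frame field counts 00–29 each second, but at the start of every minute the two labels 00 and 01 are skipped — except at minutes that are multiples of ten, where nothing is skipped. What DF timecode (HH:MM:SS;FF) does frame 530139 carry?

Each 10-minute DF block holds 10 × 60 × 30 − 9 × 2 = 17982 frames. 530139 ÷ 17982 → 29 full blocks, remainder 8661.
Within the partial block the first minute is 1800 frames and each further minute 1798, so 4 further minute boundaries passed. Total skipped labels = 18 × 29 + 2 × 4 = 530.
Non-drop label index = 530139 + 530 = 530669; at 30 labels/s that is 04:54:48:29, i.e. DF 04:54:48;29.

04:54:48;29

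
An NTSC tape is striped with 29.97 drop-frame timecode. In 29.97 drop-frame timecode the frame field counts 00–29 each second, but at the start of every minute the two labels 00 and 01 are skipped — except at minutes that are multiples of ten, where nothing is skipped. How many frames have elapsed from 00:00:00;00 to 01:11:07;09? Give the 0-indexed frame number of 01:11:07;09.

Complete 10-minute blocks: 7, each 17982 frames → 125874.
Remaining 1 whole minute in the current block: 1800 + 0 × 1798 = 1800 frames.
Within the current minute: 7 × 30 + 9 − 2 = 217 (labels ;00/;01 skipped at this minute). Total = 125874 + 1800 + 217 = 127891.

127891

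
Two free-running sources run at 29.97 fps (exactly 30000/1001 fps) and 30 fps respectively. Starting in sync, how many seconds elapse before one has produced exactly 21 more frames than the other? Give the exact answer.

700.7 seconds

The gap grows by |30 − 30000/1001| = 30/1001 frames per second.
Time for a 21-frame gap: 21 ÷ (30/1001) = 700.7 s.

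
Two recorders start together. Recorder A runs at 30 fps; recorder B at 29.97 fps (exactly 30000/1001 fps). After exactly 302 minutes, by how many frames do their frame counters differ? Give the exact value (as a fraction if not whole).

302 min = 18120 s.
A emits 30 × 18120 = 543600 frames; B emits 30000/1001 × 18120 = 543600000/1001.
Difference = 543600/1001 frames (≈ 543.0569); B is behind A.

543600/1001 frames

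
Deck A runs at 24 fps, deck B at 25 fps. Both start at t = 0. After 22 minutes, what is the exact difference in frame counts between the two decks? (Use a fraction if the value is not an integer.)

22 min = 1320 s.
A emits 24 × 1320 = 31680 frames; B emits 25 × 1320 = 33000.
Difference = 1320 frames; B is ahead of A.

1320 frames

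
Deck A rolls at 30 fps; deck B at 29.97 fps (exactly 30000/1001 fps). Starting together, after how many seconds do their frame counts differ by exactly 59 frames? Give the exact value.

59059/30 seconds

The gap grows by |30000/1001 − 30| = 30/1001 frames per second.
Time for a 59-frame gap: 59 ÷ (30/1001) = 59059/30 s.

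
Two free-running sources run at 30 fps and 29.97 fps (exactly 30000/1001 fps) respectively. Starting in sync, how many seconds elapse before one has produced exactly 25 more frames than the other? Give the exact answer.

5005/6 seconds

The gap grows by |30000/1001 − 30| = 30/1001 frames per second.
Time for a 25-frame gap: 25 ÷ (30/1001) = 5005/6 s.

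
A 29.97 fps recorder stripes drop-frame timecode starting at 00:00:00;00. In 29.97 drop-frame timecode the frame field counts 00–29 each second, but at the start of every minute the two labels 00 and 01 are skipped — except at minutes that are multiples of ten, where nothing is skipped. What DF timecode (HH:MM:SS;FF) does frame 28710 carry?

Each 10-minute DF block holds 10 × 60 × 30 − 9 × 2 = 17982 frames. 28710 ÷ 17982 → 1 full block, remainder 10728.
Within the partial block the first minute is 1800 frames and each further minute 1798, so 5 further minute boundaries passed. Total skipped labels = 18 × 1 + 2 × 5 = 28.
Non-drop label index = 28710 + 28 = 28738; at 30 labels/s that is 00:15:57:28, i.e. DF 00:15:57;28.

00:15:57;28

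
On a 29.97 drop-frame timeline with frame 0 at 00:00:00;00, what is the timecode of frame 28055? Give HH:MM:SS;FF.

00:15:36;03

Each 10-minute DF block holds 10 × 60 × 30 − 9 × 2 = 17982 frames. 28055 ÷ 17982 → 1 full block, remainder 10073.
Within the partial block the first minute is 1800 frames and each further minute 1798, so 5 further minute boundaries passed. Total skipped labels = 18 × 1 + 2 × 5 = 28.
Non-drop label index = 28055 + 28 = 28083; at 30 labels/s that is 00:15:36:03, i.e. DF 00:15:36;03.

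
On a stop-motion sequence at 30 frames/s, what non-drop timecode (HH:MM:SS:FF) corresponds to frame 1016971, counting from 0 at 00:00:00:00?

09:24:59:01

1016971 ÷ 30 = 33899 full seconds, remainder 1 frame.
33899 s = 9 h 24 min 59 s.
Timecode: 09:24:59:01.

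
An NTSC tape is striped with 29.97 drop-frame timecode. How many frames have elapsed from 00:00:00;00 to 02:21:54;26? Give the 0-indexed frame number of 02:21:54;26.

Complete 10-minute blocks: 14, each 17982 frames → 251748.
Remaining 1 whole minute in the current block: 1800 + 0 × 1798 = 1800 frames.
Within the current minute: 54 × 30 + 26 − 2 = 1644 (labels ;00/;01 skipped at this minute). Total = 251748 + 1800 + 1644 = 255192.

255192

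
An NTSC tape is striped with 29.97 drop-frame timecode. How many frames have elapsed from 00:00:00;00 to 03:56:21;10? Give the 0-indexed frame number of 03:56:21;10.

As if non-drop at 30 labels/s: (3 × 3600 + 56 × 60 + 21) × 30 + 10 = 425440.
Minute boundaries passed: 236; those not divisible by 10: 236 − 23 = 213; dropped labels = 2 × 213 = 426.
Actual frame index = 425440 − 426 = 425014.

425014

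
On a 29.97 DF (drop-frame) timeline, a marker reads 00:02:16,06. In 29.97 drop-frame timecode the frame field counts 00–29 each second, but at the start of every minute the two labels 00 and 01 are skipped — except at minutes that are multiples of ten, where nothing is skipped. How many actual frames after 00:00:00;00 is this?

Complete 10-minute blocks: 0, each 17982 frames → 0.
Remaining 2 whole minutes in the current block: 1800 + 1 × 1798 = 3598 frames.
Within the current minute: 16 × 30 + 6 − 2 = 484 (labels ;00/;01 skipped at this minute). Total = 0 + 3598 + 484 = 4082.

4082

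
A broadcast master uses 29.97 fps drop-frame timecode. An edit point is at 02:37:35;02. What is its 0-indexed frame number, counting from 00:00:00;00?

As if non-drop at 30 labels/s: (2 × 3600 + 37 × 60 + 35) × 30 + 2 = 283652.
Minute boundaries passed: 157; those not divisible by 10: 157 − 15 = 142; dropped labels = 2 × 142 = 284.
Actual frame index = 283652 − 284 = 283368.

283368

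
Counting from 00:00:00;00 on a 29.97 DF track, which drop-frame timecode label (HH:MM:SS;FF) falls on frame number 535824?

Ten DF minutes hold 17982 frames, so frame 535824 lies in block 29 (frames 521478–539459) with 14346 frames into that block.
The block's first minute is 1800 frames and the rest 1798 each; 14346 frames reaches minute 7, so 29 × 18 + 7 × 2 = 536 labels have been skipped so far.
Adding those back, label number 535824 + 536 = 536360 at 30 labels/s is 17878 s + 20 f = 4 h 57 min 58 s frame 20, i.e. 04:57:58;20.

04:57:58;20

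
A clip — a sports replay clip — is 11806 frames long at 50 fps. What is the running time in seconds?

Running time = 11806 / (50) = 236.12 s.

236.12 seconds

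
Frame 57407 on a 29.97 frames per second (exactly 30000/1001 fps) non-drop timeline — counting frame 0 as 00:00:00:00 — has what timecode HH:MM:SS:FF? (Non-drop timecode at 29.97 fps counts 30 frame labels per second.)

57407 ÷ 30 = 1913 full seconds, remainder 17 frames.
1913 s = 0 h 31 min 53 s.
Timecode: 00:31:53:17.

00:31:53:17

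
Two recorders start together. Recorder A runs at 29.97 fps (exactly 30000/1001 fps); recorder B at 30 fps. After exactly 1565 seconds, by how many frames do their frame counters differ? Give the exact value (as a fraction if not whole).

A emits 30000/1001 × 1565 = 46950000/1001 frames; B emits 30 × 1565 = 46950.
Difference = 46950/1001 frames (≈ 46.9031); B is ahead of A.

46950/1001 frames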